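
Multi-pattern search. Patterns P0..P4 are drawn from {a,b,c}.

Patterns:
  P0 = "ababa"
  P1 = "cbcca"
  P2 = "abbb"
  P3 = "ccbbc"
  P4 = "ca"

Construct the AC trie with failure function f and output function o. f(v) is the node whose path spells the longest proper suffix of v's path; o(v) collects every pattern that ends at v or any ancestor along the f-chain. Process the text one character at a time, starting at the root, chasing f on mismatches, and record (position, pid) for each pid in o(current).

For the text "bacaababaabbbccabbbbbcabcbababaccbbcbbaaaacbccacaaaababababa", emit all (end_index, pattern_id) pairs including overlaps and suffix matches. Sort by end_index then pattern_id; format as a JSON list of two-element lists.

Build automaton:
Trie (insert patterns):
  0='ε' goto a→1 c→6
  1='a' goto b→2
  2='ab' goto a→3 b→11
  3='aba' goto b→4
  4='abab' goto a→5
  5='ababa' goto ·  [P0 ends]
  6='c' goto a→17 b→7 c→13
  7='cb' goto c→8
  8='cbc' goto c→9
  9='cbcc' goto a→10
  10='cbcca' goto ·  [P1 ends]
  11='abb' goto b→12
  12='abbb' goto ·  [P2 ends]
  13='cc' goto b→14
  14='ccb' goto b→15
  15='ccbb' goto c→16
  16='ccbbc' goto ·  [P3 ends]
  17='ca' goto ·  [P4 ends]

Failure links (BFS by depth):
  fail(1) 'a': from fail(0)=0 chase 'a': 0 ⇒ 0;  out=∅∪out(0)=∅
  fail(6) 'c': from fail(0)=0 chase 'c': 0 ⇒ 0;  out=∅∪out(0)=∅
  fail(2) 'ab': from fail(1)=0 chase 'b': 0 ⇒ 0;  out=∅∪out(0)=∅
  fail(7) 'cb': from fail(6)=0 chase 'b': 0 ⇒ 0;  out=∅∪out(0)=∅
  fail(13) 'cc': from fail(6)=0 chase 'c': 0 ⇒ 6;  out=∅∪out(6)=∅
  fail(17) 'ca': from fail(6)=0 chase 'a': 0 ⇒ 1;  out={4}∪out(1)={4}
  fail(3) 'aba': from fail(2)=0 chase 'a': 0 ⇒ 1;  out=∅∪out(1)=∅
  fail(8) 'cbc': from fail(7)=0 chase 'c': 0 ⇒ 6;  out=∅∪out(6)=∅
  fail(11) 'abb': from fail(2)=0 chase 'b': 0 ⇒ 0;  out=∅∪out(0)=∅
  fail(14) 'ccb': from fail(13)=6 chase 'b': 6 ⇒ 7;  out=∅∪out(7)=∅
  fail(4) 'abab': from fail(3)=1 chase 'b': 1 ⇒ 2;  out=∅∪out(2)=∅
  fail(9) 'cbcc': from fail(8)=6 chase 'c': 6 ⇒ 13;  out=∅∪out(13)=∅
  fail(12) 'abbb': from fail(11)=0 chase 'b': 0 ⇒ 0;  out={2}∪out(0)={2}
  fail(15) 'ccbb': from fail(14)=7 chase 'b': 7→0 ⇒ 0;  out=∅∪out(0)=∅
  fail(5) 'ababa': from fail(4)=2 chase 'a': 2 ⇒ 3;  out={0}∪out(3)={0}
  fail(10) 'cbcca': from fail(9)=13 chase 'a': 13→6 ⇒ 17;  out={1}∪out(17)={1,4}
  fail(16) 'ccbbc': from fail(15)=0 chase 'c': 0 ⇒ 6;  out={3}∪out(6)={3}

Run:
[0] read 'b'  n0⇒n0
[1] read 'a'  n0⇒n1
[2] read 'c'  n1⇒n6 (fail-walked)
[3] read 'a'  n6⇒n17  → match P4@[2:3]
[4] read 'a'  n17⇒n1 (fail-walked)
[5] read 'b'  n1⇒n2
[6] read 'a'  n2⇒n3
[7] read 'b'  n3⇒n4
[8] read 'a'  n4⇒n5  → match P0@[4:8]
[9] read 'a'  n5⇒n1 (fail-walked)
[10] read 'b'  n1⇒n2
[11] read 'b'  n2⇒n11
[12] read 'b'  n11⇒n12  → match P2@[9:12]
[13] read 'c'  n12⇒n6 (fail-walked)
[14] read 'c'  n6⇒n13
[15] read 'a'  n13⇒n17 (fail-walked)  → match P4@[14:15]
[16] read 'b'  n17⇒n2 (fail-walked)
[17] read 'b'  n2⇒n11
[18] read 'b'  n11⇒n12  → match P2@[15:18]
[19] read 'b'  n12⇒n0 (fail-walked)
[20] read 'b'  n0⇒n0
[21] read 'c'  n0⇒n6
[22] read 'a'  n6⇒n17  → match P4@[21:22]
[23] read 'b'  n17⇒n2 (fail-walked)
[24] read 'c'  n2⇒n6 (fail-walked)
[25] read 'b'  n6⇒n7
[26] read 'a'  n7⇒n1 (fail-walked)
[27] read 'b'  n1⇒n2
[28] read 'a'  n2⇒n3
[29] read 'b'  n3⇒n4
[30] read 'a'  n4⇒n5  → match P0@[26:30]
[31] read 'c'  n5⇒n6 (fail-walked)
[32] read 'c'  n6⇒n13
[33] read 'b'  n13⇒n14
[34] read 'b'  n14⇒n15
[35] read 'c'  n15⇒n16  → match P3@[31:35]
[36] read 'b'  n16⇒n7 (fail-walked)
[37] read 'b'  n7⇒n0 (fail-walked)
[38] read 'a'  n0⇒n1
[39] read 'a'  n1⇒n1 (fail-walked)
[40] read 'a'  n1⇒n1 (fail-walked)
[41] read 'a'  n1⇒n1 (fail-walked)
[42] read 'c'  n1⇒n6 (fail-walked)
[43] read 'b'  n6⇒n7
[44] read 'c'  n7⇒n8
[45] read 'c'  n8⇒n9
[46] read 'a'  n9⇒n10  → match P1@[42:46],P4@[45:46]
[47] read 'c'  n10⇒n6 (fail-walked)
[48] read 'a'  n6⇒n17  → match P4@[47:48]
[49] read 'a'  n17⇒n1 (fail-walked)
[50] read 'a'  n1⇒n1 (fail-walked)
[51] read 'a'  n1⇒n1 (fail-walked)
[52] read 'b'  n1⇒n2
[53] read 'a'  n2⇒n3
[54] read 'b'  n3⇒n4
[55] read 'a'  n4⇒n5  → match P0@[51:55]
[56] read 'b'  n5⇒n4 (fail-walked)
[57] read 'a'  n4⇒n5  → match P0@[53:57]
[58] read 'b'  n5⇒n4 (fail-walked)
[59] read 'a'  n4⇒n5  → match P0@[55:59]

Result: [[3,4],[8,0],[12,2],[15,4],[18,2],[22,4],[30,0],[35,3],[46,1],[46,4],[48,4],[55,0],[57,0],[59,0]]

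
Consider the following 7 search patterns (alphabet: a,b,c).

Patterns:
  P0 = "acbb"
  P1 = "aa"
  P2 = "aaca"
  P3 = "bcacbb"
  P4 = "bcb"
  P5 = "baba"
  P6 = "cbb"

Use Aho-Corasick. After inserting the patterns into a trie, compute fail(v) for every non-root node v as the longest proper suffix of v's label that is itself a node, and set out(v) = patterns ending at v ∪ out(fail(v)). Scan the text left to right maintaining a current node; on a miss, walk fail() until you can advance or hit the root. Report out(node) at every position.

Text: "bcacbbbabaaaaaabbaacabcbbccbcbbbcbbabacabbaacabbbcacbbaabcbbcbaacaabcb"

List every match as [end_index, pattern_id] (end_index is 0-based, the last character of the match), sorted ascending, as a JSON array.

Build automaton:
Trie nodes:
  0='ε' goto a→1 b→8 c→18
  1='a' goto a→5 c→2
  2='ac' goto b→3
  3='acb' goto b→4
  4='acbb' goto ·  ←P0
  5='aa' goto c→6  ←P1
  6='aac' goto a→7
  7='aaca' goto ·  ←P2
  8='b' goto a→15 c→9
  9='bc' goto a→10 b→14
  10='bca' goto c→11
  11='bcac' goto b→12
  12='bcacb' goto b→13
  13='bcacbb' goto ·  ←P3
  14='bcb' goto ·  ←P4
  15='ba' goto b→16
  16='bab' goto a→17
  17='baba' goto ·  ←P5
  18='c' goto b→19
  19='cb' goto b→20
  20='cbb' goto ·  ←P6

Failure links (BFS by depth):
  n1('a'): parent n0 fail=0; on 'a' 0 → fail=0;  out ∅∪∅=∅
  n8('b'): parent n0 fail=0; on 'b' 0 → fail=0;  out ∅∪∅=∅
  n18('c'): parent n0 fail=0; on 'c' 0 → fail=0;  out ∅∪∅=∅
  n2('ac'): parent n1 fail=0; on 'c' 0 → fail=18;  out ∅∪∅=∅
  n5('aa'): parent n1 fail=0; on 'a' 0 → fail=1;  out {1}∪∅={1}
  n9('bc'): parent n8 fail=0; on 'c' 0 → fail=18;  out ∅∪∅=∅
  n15('ba'): parent n8 fail=0; on 'a' 0 → fail=1;  out ∅∪∅=∅
  n19('cb'): parent n18 fail=0; on 'b' 0 → fail=8;  out ∅∪∅=∅
  n3('acb'): parent n2 fail=18; on 'b' 18 → fail=19;  out ∅∪∅=∅
  n6('aac'): parent n5 fail=1; on 'c' 1 → fail=2;  out ∅∪∅=∅
  n10('bca'): parent n9 fail=18; on 'a' 18→0 → fail=1;  out ∅∪∅=∅
  n14('bcb'): parent n9 fail=18; on 'b' 18 → fail=19;  out {4}∪∅={4}
  n16('bab'): parent n15 fail=1; on 'b' 1→0 → fail=8;  out ∅∪∅=∅
  n20('cbb'): parent n19 fail=8; on 'b' 8→0 → fail=8;  out {6}∪∅={6}
  n4('acbb'): parent n3 fail=19; on 'b' 19 → fail=20;  out {0}∪{6}={0,6}
  n7('aaca'): parent n6 fail=2; on 'a' 2→18→0 → fail=1;  out {2}∪∅={2}
  n11('bcac'): parent n10 fail=1; on 'c' 1 → fail=2;  out ∅∪∅=∅
  n17('baba'): parent n16 fail=8; on 'a' 8 → fail=15;  out {5}∪∅={5}
  n12('bcacb'): parent n11 fail=2; on 'b' 2 → fail=3;  out ∅∪∅=∅
  n13('bcacbb'): parent n12 fail=3; on 'b' 3 → fail=4;  out {3}∪{0,6}={0,3,6}

Scan:
[0] read 'b'  n0⇒n8
[1] read 'c'  n8⇒n9
[2] read 'a'  n9⇒n10
[3] read 'c'  n10⇒n11
[4] read 'b'  n11⇒n12
[5] read 'b'  n12⇒n13  → match P0@[2:5],P3@[0:5],P6@[3:5]
[6] read 'b'  n13⇒n8 (fail-walked)
[7] read 'a'  n8⇒n15
[8] read 'b'  n15⇒n16
[9] read 'a'  n16⇒n17  → match P5@[6:9]
[10] read 'a'  n17⇒n5 (fail-walked)  → match P1@[9:10]
[11] read 'a'  n5⇒n5 (fail-walked)  → match P1@[10:11]
[12] read 'a'  n5⇒n5 (fail-walked)  → match P1@[11:12]
[13] read 'a'  n5⇒n5 (fail-walked)  → match P1@[12:13]
[14] read 'a'  n5⇒n5 (fail-walked)  → match P1@[13:14]
[15] read 'b'  n5⇒n8 (fail-walked)
[16] read 'b'  n8⇒n8 (fail-walked)
[17] read 'a'  n8⇒n15
[18] read 'a'  n15⇒n5 (fail-walked)  → match P1@[17:18]
[19] read 'c'  n5⇒n6
[20] read 'a'  n6⇒n7  → match P2@[17:20]
[21] read 'b'  n7⇒n8 (fail-walked)
[22] read 'c'  n8⇒n9
[23] read 'b'  n9⇒n14  → match P4@[21:23]
[24] read 'b'  n14⇒n20 (fail-walked)  → match P6@[22:24]
[25] read 'c'  n20⇒n9 (fail-walked)
[26] read 'c'  n9⇒n18 (fail-walked)
[27] read 'b'  n18⇒n19
[28] read 'c'  n19⇒n9 (fail-walked)
[29] read 'b'  n9⇒n14  → match P4@[27:29]
[30] read 'b'  n14⇒n20 (fail-walked)  → match P6@[28:30]
[31] read 'b'  n20⇒n8 (fail-walked)
[32] read 'c'  n8⇒n9
[33] read 'b'  n9⇒n14  → match P4@[31:33]
[34] read 'b'  n14⇒n20 (fail-walked)  → match P6@[32:34]
[35] read 'a'  n20⇒n15 (fail-walked)
[36] read 'b'  n15⇒n16
[37] read 'a'  n16⇒n17  → match P5@[34:37]
[38] read 'c'  n17⇒n2 (fail-walked)
[39] read 'a'  n2⇒n1 (fail-walked)
[40] read 'b'  n1⇒n8 (fail-walked)
[41] read 'b'  n8⇒n8 (fail-walked)
[42] read 'a'  n8⇒n15
[43] read 'a'  n15⇒n5 (fail-walked)  → match P1@[42:43]
[44] read 'c'  n5⇒n6
[45] read 'a'  n6⇒n7  → match P2@[42:45]
[46] read 'b'  n7⇒n8 (fail-walked)
[47] read 'b'  n8⇒n8 (fail-walked)
[48] read 'b'  n8⇒n8 (fail-walked)
[49] read 'c'  n8⇒n9
[50] read 'a'  n9⇒n10
[51] read 'c'  n10⇒n11
[52] read 'b'  n11⇒n12
[53] read 'b'  n12⇒n13  → match P0@[50:53],P3@[48:53],P6@[51:53]
[54] read 'a'  n13⇒n15 (fail-walked)
[55] read 'a'  n15⇒n5 (fail-walked)  → match P1@[54:55]
[56] read 'b'  n5⇒n8 (fail-walked)
[57] read 'c'  n8⇒n9
[58] read 'b'  n9⇒n14  → match P4@[56:58]
[59] read 'b'  n14⇒n20 (fail-walked)  → match P6@[57:59]
[60] read 'c'  n20⇒n9 (fail-walked)
[61] read 'b'  n9⇒n14  → match P4@[59:61]
[62] read 'a'  n14⇒n15 (fail-walked)
[63] read 'a'  n15⇒n5 (fail-walked)  → match P1@[62:63]
[64] read 'c'  n5⇒n6
[65] read 'a'  n6⇒n7  → match P2@[62:65]
[66] read 'a'  n7⇒n5 (fail-walked)  → match P1@[65:66]
[67] read 'b'  n5⇒n8 (fail-walked)
[68] read 'c'  n8⇒n9
[69] read 'b'  n9⇒n14  → match P4@[67:69]

All matches (sorted): [[5,0],[5,3],[5,6],[9,5],[10,1],[11,1],[12,1],[13,1],[14,1],[18,1],[20,2],[23,4],[24,6],[29,4],[30,6],[33,4],[34,6],[37,5],[43,1],[45,2],[53,0],[53,3],[53,6],[55,1],[58,4],[59,6],[61,4],[63,1],[65,2],[66,1],[69,4]]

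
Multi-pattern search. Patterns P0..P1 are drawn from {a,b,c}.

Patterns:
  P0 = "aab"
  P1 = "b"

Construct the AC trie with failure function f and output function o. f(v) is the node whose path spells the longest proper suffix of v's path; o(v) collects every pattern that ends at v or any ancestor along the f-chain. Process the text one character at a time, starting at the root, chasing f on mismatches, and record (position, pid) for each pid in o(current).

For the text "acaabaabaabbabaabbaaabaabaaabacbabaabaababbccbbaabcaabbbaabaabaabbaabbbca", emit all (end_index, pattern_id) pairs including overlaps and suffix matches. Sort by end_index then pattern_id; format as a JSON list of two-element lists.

Build automaton:
Trie nodes:
  0='ε' goto a→1 b→4
  1='a' goto a→2
  2='aa' goto b→3
  3='aab' goto ·  [P0 ends]
  4='b' goto ·  [P1 ends]

Failure links (BFS by depth):
  fail(1) 'a': from fail(0)=0 chase 'a': 0 ⇒ 0;  out=∅∪out(0)=∅
  fail(4) 'b': from fail(0)=0 chase 'b': 0 ⇒ 0;  out={1}∪out(0)={1}
  fail(2) 'aa': from fail(1)=0 chase 'a': 0 ⇒ 1;  out=∅∪out(1)=∅
  fail(3) 'aab': from fail(2)=1 chase 'b': 1→0 ⇒ 4;  out={0}∪out(4)={0,1}

Text stream:
pos 0 'a': at 1
pos 1 'c': at 0 (via fail)
pos 2 'a': at 1
pos 3 'a': at 2
pos 4 'b': at 3  emit P0@[2:4],P1@[4:4]
pos 5 'a': at 1 (via fail)
pos 6 'a': at 2
pos 7 'b': at 3  emit P0@[5:7],P1@[7:7]
pos 8 'a': at 1 (via fail)
pos 9 'a': at 2
pos 10 'b': at 3  emit P0@[8:10],P1@[10:10]
pos 11 'b': at 4 (via fail)  emit P1@[11:11]
pos 12 'a': at 1 (via fail)
pos 13 'b': at 4 (via fail)  emit P1@[13:13]
pos 14 'a': at 1 (via fail)
pos 15 'a': at 2
pos 16 'b': at 3  emit P0@[14:16],P1@[16:16]
pos 17 'b': at 4 (via fail)  emit P1@[17:17]
pos 18 'a': at 1 (via fail)
pos 19 'a': at 2
pos 20 'a': at 2 (via fail)
pos 21 'b': at 3  emit P0@[19:21],P1@[21:21]
pos 22 'a': at 1 (via fail)
pos 23 'a': at 2
pos 24 'b': at 3  emit P0@[22:24],P1@[24:24]
pos 25 'a': at 1 (via fail)
pos 26 'a': at 2
pos 27 'a': at 2 (via fail)
pos 28 'b': at 3  emit P0@[26:28],P1@[28:28]
pos 29 'a': at 1 (via fail)
pos 30 'c': at 0 (via fail)
pos 31 'b': at 4  emit P1@[31:31]
pos 32 'a': at 1 (via fail)
pos 33 'b': at 4 (via fail)  emit P1@[33:33]
pos 34 'a': at 1 (via fail)
pos 35 'a': at 2
pos 36 'b': at 3  emit P0@[34:36],P1@[36:36]
pos 37 'a': at 1 (via fail)
pos 38 'a': at 2
pos 39 'b': at 3  emit P0@[37:39],P1@[39:39]
pos 40 'a': at 1 (via fail)
pos 41 'b': at 4 (via fail)  emit P1@[41:41]
pos 42 'b': at 4 (via fail)  emit P1@[42:42]
pos 43 'c': at 0 (via fail)
pos 44 'c': at 0
pos 45 'b': at 4  emit P1@[45:45]
pos 46 'b': at 4 (via fail)  emit P1@[46:46]
pos 47 'a': at 1 (via fail)
pos 48 'a': at 2
pos 49 'b': at 3  emit P0@[47:49],P1@[49:49]
pos 50 'c': at 0 (via fail)
pos 51 'a': at 1
pos 52 'a': at 2
pos 53 'b': at 3  emit P0@[51:53],P1@[53:53]
pos 54 'b': at 4 (via fail)  emit P1@[54:54]
pos 55 'b': at 4 (via fail)  emit P1@[55:55]
pos 56 'a': at 1 (via fail)
pos 57 'a': at 2
pos 58 'b': at 3  emit P0@[56:58],P1@[58:58]
pos 59 'a': at 1 (via fail)
pos 60 'a': at 2
pos 61 'b': at 3  emit P0@[59:61],P1@[61:61]
pos 62 'a': at 1 (via fail)
pos 63 'a': at 2
pos 64 'b': at 3  emit P0@[62:64],P1@[64:64]
pos 65 'b': at 4 (via fail)  emit P1@[65:65]
pos 66 'a': at 1 (via fail)
pos 67 'a': at 2
pos 68 'b': at 3  emit P0@[66:68],P1@[68:68]
pos 69 'b': at 4 (via fail)  emit P1@[69:69]
pos 70 'b': at 4 (via fail)  emit P1@[70:70]
pos 71 'c': at 0 (via fail)
pos 72 'a': at 1

All matches (sorted): [[4,0],[4,1],[7,0],[7,1],[10,0],[10,1],[11,1],[13,1],[16,0],[16,1],[17,1],[21,0],[21,1],[24,0],[24,1],[28,0],[28,1],[31,1],[33,1],[36,0],[36,1],[39,0],[39,1],[41,1],[42,1],[45,1],[46,1],[49,0],[49,1],[53,0],[53,1],[54,1],[55,1],[58,0],[58,1],[61,0],[61,1],[64,0],[64,1],[65,1],[68,0],[68,1],[69,1],[70,1]]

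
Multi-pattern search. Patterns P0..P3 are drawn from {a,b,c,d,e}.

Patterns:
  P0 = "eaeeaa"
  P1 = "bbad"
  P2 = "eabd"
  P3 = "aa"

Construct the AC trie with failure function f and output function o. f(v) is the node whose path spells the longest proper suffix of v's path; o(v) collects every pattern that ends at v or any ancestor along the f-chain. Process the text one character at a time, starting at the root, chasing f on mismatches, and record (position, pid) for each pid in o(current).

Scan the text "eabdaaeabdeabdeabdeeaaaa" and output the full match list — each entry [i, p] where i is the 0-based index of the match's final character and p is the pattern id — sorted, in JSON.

Construct AC machine:
Trie nodes:
  n0 'ε': a→13 b→7 e→1
  n1 'e': a→2
  n2 'ea': b→11 e→3
  n3 'eae': e→4
  n4 'eaee': a→5
  n5 'eaeea': a→6
  n6 'eaeeaa': ·  [P0 ends]
  n7 'b': b→8
  n8 'bb': a→9
  n9 'bba': d→10
  n10 'bbad': ·  [P1 ends]
  n11 'eab': d→12
  n12 'eabd': ·  [P2 ends]
  n13 'a': a→14
  n14 'aa': ·  [P3 ends]

Failure links (BFS by depth):
  n1('e'): parent n0 fail=0; on 'e' 0 → fail=0;  out ∅∪∅=∅
  n7('b'): parent n0 fail=0; on 'b' 0 → fail=0;  out ∅∪∅=∅
  n13('a'): parent n0 fail=0; on 'a' 0 → fail=0;  out ∅∪∅=∅
  n2('ea'): parent n1 fail=0; on 'a' 0 → fail=13;  out ∅∪∅=∅
  n8('bb'): parent n7 fail=0; on 'b' 0 → fail=7;  out ∅∪∅=∅
  n14('aa'): parent n13 fail=0; on 'a' 0 → fail=13;  out {3}∪∅={3}
  n3('eae'): parent n2 fail=13; on 'e' 13→0 → fail=1;  out ∅∪∅=∅
  n9('bba'): parent n8 fail=7; on 'a' 7→0 → fail=13;  out ∅∪∅=∅
  n11('eab'): parent n2 fail=13; on 'b' 13→0 → fail=7;  out ∅∪∅=∅
  n4('eaee'): parent n3 fail=1; on 'e' 1→0 → fail=1;  out ∅∪∅=∅
  n10('bbad'): parent n9 fail=13; on 'd' 13→0 → fail=0;  out {1}∪∅={1}
  n12('eabd'): parent n11 fail=7; on 'd' 7→0 → fail=0;  out {2}∪∅={2}
  n5('eaeea'): parent n4 fail=1; on 'a' 1 → fail=2;  out ∅∪∅=∅
  n6('eaeeaa'): parent n5 fail=2; on 'a' 2→13 → fail=14;  out {0}∪{3}={0,3}

Text stream:
i=0 'e': node 0→1
i=1 'a': node 1→2
i=2 'b': node 2→11
i=3 'd': node 11→12  → match P2@[0:3]
i=4 'a': node 12→13 (via fail)
i=5 'a': node 13→14  → match P3@[4:5]
i=6 'e': node 14→1 (via fail)
i=7 'a': node 1→2
i=8 'b': node 2→11
i=9 'd': node 11→12  → match P2@[6:9]
i=10 'e': node 12→1 (via fail)
i=11 'a': node 1→2
i=12 'b': node 2→11
i=13 'd': node 11→12  → match P2@[10:13]
i=14 'e': node 12→1 (via fail)
i=15 'a': node 1→2
i=16 'b': node 2→11
i=17 'd': node 11→12  → match P2@[14:17]
i=18 'e': node 12→1 (via fail)
i=19 'e': node 1→1 (via fail)
i=20 'a': node 1→2
i=21 'a': node 2→14 (via fail)  → match P3@[20:21]
i=22 'a': node 14→14 (via fail)  → match P3@[21:22]
i=23 'a': node 14→14 (via fail)  → match P3@[22:23]

All matches (sorted): [[3,2],[5,3],[9,2],[13,2],[17,2],[21,3],[22,3],[23,3]]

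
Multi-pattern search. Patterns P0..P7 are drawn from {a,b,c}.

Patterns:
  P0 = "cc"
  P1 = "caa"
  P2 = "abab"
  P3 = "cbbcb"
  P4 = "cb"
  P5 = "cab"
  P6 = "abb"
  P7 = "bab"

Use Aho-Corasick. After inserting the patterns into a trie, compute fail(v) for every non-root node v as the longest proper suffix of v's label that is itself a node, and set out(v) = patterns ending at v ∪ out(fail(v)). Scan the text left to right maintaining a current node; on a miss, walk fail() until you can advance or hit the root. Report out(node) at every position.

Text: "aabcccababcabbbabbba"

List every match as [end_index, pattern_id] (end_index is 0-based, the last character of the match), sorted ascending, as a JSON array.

Build:
Trie (insert patterns):
  0='ε' goto a→5 b→15 c→1
  1='c' goto a→3 b→9 c→2
  2='cc' goto ·  [P0 ends]
  3='ca' goto a→4 b→13
  4='caa' goto ·  [P1 ends]
  5='a' goto b→6
  6='ab' goto a→7 b→14
  7='aba' goto b→8
  8='abab' goto ·  [P2 ends]
  9='cb' goto b→10  [P4 ends]
  10='cbb' goto c→11
  11='cbbc' goto b→12
  12='cbbcb' goto ·  [P3 ends]
  13='cab' goto ·  [P5 ends]
  14='abb' goto ·  [P6 ends]
  15='b' goto a→16
  16='ba' goto b→17
  17='bab' goto ·  [P7 ends]

BFS fail/out derivation:
  fail(1) 'c': from fail(0)=0 chase 'c': 0 ⇒ 0;  out=∅∪out(0)=∅
  fail(5) 'a': from fail(0)=0 chase 'a': 0 ⇒ 0;  out=∅∪out(0)=∅
  fail(15) 'b': from fail(0)=0 chase 'b': 0 ⇒ 0;  out=∅∪out(0)=∅
  fail(2) 'cc': from fail(1)=0 chase 'c': 0 ⇒ 1;  out={0}∪out(1)={0}
  fail(3) 'ca': from fail(1)=0 chase 'a': 0 ⇒ 5;  out=∅∪out(5)=∅
  fail(6) 'ab': from fail(5)=0 chase 'b': 0 ⇒ 15;  out=∅∪out(15)=∅
  fail(9) 'cb': from fail(1)=0 chase 'b': 0 ⇒ 15;  out={4}∪out(15)={4}
  fail(16) 'ba': from fail(15)=0 chase 'a': 0 ⇒ 5;  out=∅∪out(5)=∅
  fail(4) 'caa': from fail(3)=5 chase 'a': 5→0 ⇒ 5;  out={1}∪out(5)={1}
  fail(7) 'aba': from fail(6)=15 chase 'a': 15 ⇒ 16;  out=∅∪out(16)=∅
  fail(10) 'cbb': from fail(9)=15 chase 'b': 15→0 ⇒ 15;  out=∅∪out(15)=∅
  fail(13) 'cab': from fail(3)=5 chase 'b': 5 ⇒ 6;  out={5}∪out(6)={5}
  fail(14) 'abb': from fail(6)=15 chase 'b': 15→0 ⇒ 15;  out={6}∪out(15)={6}
  fail(17) 'bab': from fail(16)=5 chase 'b': 5 ⇒ 6;  out={7}∪out(6)={7}
  fail(8) 'abab': from fail(7)=16 chase 'b': 16 ⇒ 17;  out={2}∪out(17)={2,7}
  fail(11) 'cbbc': from fail(10)=15 chase 'c': 15→0 ⇒ 1;  out=∅∪out(1)=∅
  fail(12) 'cbbcb': from fail(11)=1 chase 'b': 1 ⇒ 9;  out={3}∪out(9)={3,4}

Text stream:
pos 0 'a': at 5
pos 1 'a': at 5 (via fail)
pos 2 'b': at 6
pos 3 'c': at 1 (via fail)
pos 4 'c': at 2  emit P0@[3:4]
pos 5 'c': at 2 (via fail)  emit P0@[4:5]
pos 6 'a': at 3 (via fail)
pos 7 'b': at 13  emit P5@[5:7]
pos 8 'a': at 7 (via fail)
pos 9 'b': at 8  emit P2@[6:9],P7@[7:9]
pos 10 'c': at 1 (via fail)
pos 11 'a': at 3
pos 12 'b': at 13  emit P5@[10:12]
pos 13 'b': at 14 (via fail)  emit P6@[11:13]
pos 14 'b': at 15 (via fail)
pos 15 'a': at 16
pos 16 'b': at 17  emit P7@[14:16]
pos 17 'b': at 14 (via fail)  emit P6@[15:17]
pos 18 'b': at 15 (via fail)
pos 19 'a': at 16

All matches (sorted): [[4,0],[5,0],[7,5],[9,2],[9,7],[12,5],[13,6],[16,7],[17,6]]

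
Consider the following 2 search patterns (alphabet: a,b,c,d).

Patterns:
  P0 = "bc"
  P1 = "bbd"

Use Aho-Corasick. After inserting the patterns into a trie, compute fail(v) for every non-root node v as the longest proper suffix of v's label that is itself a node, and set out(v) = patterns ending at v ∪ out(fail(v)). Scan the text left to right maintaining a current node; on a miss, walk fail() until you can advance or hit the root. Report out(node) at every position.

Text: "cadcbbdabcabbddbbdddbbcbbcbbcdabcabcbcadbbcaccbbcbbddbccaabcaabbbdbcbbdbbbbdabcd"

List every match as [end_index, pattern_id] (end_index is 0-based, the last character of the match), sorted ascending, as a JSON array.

Construct AC machine:
Trie (insert patterns):
  0='ε' goto b→1
  1='b' goto b→3 c→2
  2='bc' goto ·  ←P0
  3='bb' goto d→4
  4='bbd' goto ·  ←P1

BFS fail/out derivation:
  fail(1) 'b': from fail(0)=0 chase 'b': 0 ⇒ 0;  out=∅∪out(0)=∅
  fail(2) 'bc': from fail(1)=0 chase 'c': 0 ⇒ 0;  out={0}∪out(0)={0}
  fail(3) 'bb': from fail(1)=0 chase 'b': 0 ⇒ 1;  out=∅∪out(1)=∅
  fail(4) 'bbd': from fail(3)=1 chase 'd': 1→0 ⇒ 0;  out={1}∪out(0)={1}

Text stream:
[0] read 'c'  n0⇒n0
[1] read 'a'  n0⇒n0
[2] read 'd'  n0⇒n0
[3] read 'c'  n0⇒n0
[4] read 'b'  n0⇒n1
[5] read 'b'  n1⇒n3
[6] read 'd'  n3⇒n4  emit P1@[4:6]
[7] read 'a'  n4⇒n0 (fail-walked)
[8] read 'b'  n0⇒n1
[9] read 'c'  n1⇒n2  emit P0@[8:9]
[10] read 'a'  n2⇒n0 (fail-walked)
[11] read 'b'  n0⇒n1
[12] read 'b'  n1⇒n3
[13] read 'd'  n3⇒n4  emit P1@[11:13]
[14] read 'd'  n4⇒n0 (fail-walked)
[15] read 'b'  n0⇒n1
[16] read 'b'  n1⇒n3
[17] read 'd'  n3⇒n4  emit P1@[15:17]
[18] read 'd'  n4⇒n0 (fail-walked)
[19] read 'd'  n0⇒n0
[20] read 'b'  n0⇒n1
[21] read 'b'  n1⇒n3
[22] read 'c'  n3⇒n2 (fail-walked)  emit P0@[21:22]
[23] read 'b'  n2⇒n1 (fail-walked)
[24] read 'b'  n1⇒n3
[25] read 'c'  n3⇒n2 (fail-walked)  emit P0@[24:25]
[26] read 'b'  n2⇒n1 (fail-walked)
[27] read 'b'  n1⇒n3
[28] read 'c'  n3⇒n2 (fail-walked)  emit P0@[27:28]
[29] read 'd'  n2⇒n0 (fail-walked)
[30] read 'a'  n0⇒n0
[31] read 'b'  n0⇒n1
[32] read 'c'  n1⇒n2  emit P0@[31:32]
[33] read 'a'  n2⇒n0 (fail-walked)
[34] read 'b'  n0⇒n1
[35] read 'c'  n1⇒n2  emit P0@[34:35]
[36] read 'b'  n2⇒n1 (fail-walked)
[37] read 'c'  n1⇒n2  emit P0@[36:37]
[38] read 'a'  n2⇒n0 (fail-walked)
[39] read 'd'  n0⇒n0
[40] read 'b'  n0⇒n1
[41] read 'b'  n1⇒n3
[42] read 'c'  n3⇒n2 (fail-walked)  emit P0@[41:42]
[43] read 'a'  n2⇒n0 (fail-walked)
[44] read 'c'  n0⇒n0
[45] read 'c'  n0⇒n0
[46] read 'b'  n0⇒n1
[47] read 'b'  n1⇒n3
[48] read 'c'  n3⇒n2 (fail-walked)  emit P0@[47:48]
[49] read 'b'  n2⇒n1 (fail-walked)
[50] read 'b'  n1⇒n3
[51] read 'd'  n3⇒n4  emit P1@[49:51]
[52] read 'd'  n4⇒n0 (fail-walked)
[53] read 'b'  n0⇒n1
[54] read 'c'  n1⇒n2  emit P0@[53:54]
[55] read 'c'  n2⇒n0 (fail-walked)
[56] read 'a'  n0⇒n0
[57] read 'a'  n0⇒n0
[58] read 'b'  n0⇒n1
[59] read 'c'  n1⇒n2  emit P0@[58:59]
[60] read 'a'  n2⇒n0 (fail-walked)
[61] read 'a'  n0⇒n0
[62] read 'b'  n0⇒n1
[63] read 'b'  n1⇒n3
[64] read 'b'  n3⇒n3 (fail-walked)
[65] read 'd'  n3⇒n4  emit P1@[63:65]
[66] read 'b'  n4⇒n1 (fail-walked)
[67] read 'c'  n1⇒n2  emit P0@[66:67]
[68] read 'b'  n2⇒n1 (fail-walked)
[69] read 'b'  n1⇒n3
[70] read 'd'  n3⇒n4  emit P1@[68:70]
[71] read 'b'  n4⇒n1 (fail-walked)
[72] read 'b'  n1⇒n3
[73] read 'b'  n3⇒n3 (fail-walked)
[74] read 'b'  n3⇒n3 (fail-walked)
[75] read 'd'  n3⇒n4  emit P1@[73:75]
[76] read 'a'  n4⇒n0 (fail-walked)
[77] read 'b'  n0⇒n1
[78] read 'c'  n1⇒n2  emit P0@[77:78]
[79] read 'd'  n2⇒n0 (fail-walked)

Matches: [[6,1],[9,0],[13,1],[17,1],[22,0],[25,0],[28,0],[32,0],[35,0],[37,0],[42,0],[48,0],[51,1],[54,0],[59,0],[65,1],[67,0],[70,1],[75,1],[78,0]]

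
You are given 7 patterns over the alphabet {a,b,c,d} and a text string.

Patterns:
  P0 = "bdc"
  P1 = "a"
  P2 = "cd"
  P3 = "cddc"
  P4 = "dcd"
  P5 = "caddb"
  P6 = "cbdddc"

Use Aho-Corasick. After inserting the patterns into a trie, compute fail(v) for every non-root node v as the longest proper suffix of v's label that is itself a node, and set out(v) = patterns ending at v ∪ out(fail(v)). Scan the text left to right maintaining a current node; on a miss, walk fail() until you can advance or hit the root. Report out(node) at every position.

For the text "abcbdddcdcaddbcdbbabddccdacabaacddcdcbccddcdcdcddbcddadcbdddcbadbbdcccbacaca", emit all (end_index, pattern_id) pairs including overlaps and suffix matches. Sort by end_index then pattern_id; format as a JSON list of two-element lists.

Construct AC machine:
Trie (insert patterns):
  0='ε' goto a→4 b→1 c→5 d→9
  1='b' goto d→2
  2='bd' goto c→3
  3='bdc' goto ·  ←P0
  4='a' goto ·  ←P1
  5='c' goto a→12 b→16 d→6
  6='cd' goto d→7  ←P2
  7='cdd' goto c→8
  8='cddc' goto ·  ←P3
  9='d' goto c→10
  10='dc' goto d→11
  11='dcd' goto ·  ←P4
  12='ca' goto d→13
  13='cad' goto d→14
  14='cadd' goto b→15
  15='caddb' goto ·  ←P5
  16='cb' goto d→17
  17='cbd' goto d→18
  18='cbdd' goto d→19
  19='cbddd' goto c→20
  20='cbdddc' goto ·  ←P6

BFS fail/out derivation:
  fail(1) 'b': from fail(0)=0 chase 'b': 0 ⇒ 0;  out=∅∪out(0)=∅
  fail(4) 'a': from fail(0)=0 chase 'a': 0 ⇒ 0;  out={1}∪out(0)={1}
  fail(5) 'c': from fail(0)=0 chase 'c': 0 ⇒ 0;  out=∅∪out(0)=∅
  fail(9) 'd': from fail(0)=0 chase 'd': 0 ⇒ 0;  out=∅∪out(0)=∅
  fail(2) 'bd': from fail(1)=0 chase 'd': 0 ⇒ 9;  out=∅∪out(9)=∅
  fail(6) 'cd': from fail(5)=0 chase 'd': 0 ⇒ 9;  out={2}∪out(9)={2}
  fail(10) 'dc': from fail(9)=0 chase 'c': 0 ⇒ 5;  out=∅∪out(5)=∅
  fail(12) 'ca': from fail(5)=0 chase 'a': 0 ⇒ 4;  out=∅∪out(4)={1}
  fail(16) 'cb': from fail(5)=0 chase 'b': 0 ⇒ 1;  out=∅∪out(1)=∅
  fail(3) 'bdc': from fail(2)=9 chase 'c': 9 ⇒ 10;  out={0}∪out(10)={0}
  fail(7) 'cdd': from fail(6)=9 chase 'd': 9→0 ⇒ 9;  out=∅∪out(9)=∅
  fail(11) 'dcd': from fail(10)=5 chase 'd': 5 ⇒ 6;  out={4}∪out(6)={2,4}
  fail(13) 'cad': from fail(12)=4 chase 'd': 4→0 ⇒ 9;  out=∅∪out(9)=∅
  fail(17) 'cbd': from fail(16)=1 chase 'd': 1 ⇒ 2;  out=∅∪out(2)=∅
  fail(8) 'cddc': from fail(7)=9 chase 'c': 9 ⇒ 10;  out={3}∪out(10)={3}
  fail(14) 'cadd': from fail(13)=9 chase 'd': 9→0 ⇒ 9;  out=∅∪out(9)=∅
  fail(18) 'cbdd': from fail(17)=2 chase 'd': 2→9→0 ⇒ 9;  out=∅∪out(9)=∅
  fail(15) 'caddb': from fail(14)=9 chase 'b': 9→0 ⇒ 1;  out={5}∪out(1)={5}
  fail(19) 'cbddd': from fail(18)=9 chase 'd': 9→0 ⇒ 9;  out=∅∪out(9)=∅
  fail(20) 'cbdddc': from fail(19)=9 chase 'c': 9 ⇒ 10;  out={6}∪out(10)={6}

Run:
[0] read 'a'  n0⇒n4  ** P1@[0:0]
[1] read 'b'  n4⇒n1 (via fail)
[2] read 'c'  n1⇒n5 (via fail)
[3] read 'b'  n5⇒n16
[4] read 'd'  n16⇒n17
[5] read 'd'  n17⇒n18
[6] read 'd'  n18⇒n19
[7] read 'c'  n19⇒n20  ** P6@[2:7]
[8] read 'd'  n20⇒n11 (via fail)  ** P2@[7:8],P4@[6:8]
[9] read 'c'  n11⇒n10 (via fail)
[10] read 'a'  n10⇒n12 (via fail)  ** P1@[10:10]
[11] read 'd'  n12⇒n13
[12] read 'd'  n13⇒n14
[13] read 'b'  n14⇒n15  ** P5@[9:13]
[14] read 'c'  n15⇒n5 (via fail)
[15] read 'd'  n5⇒n6  ** P2@[14:15]
[16] read 'b'  n6⇒n1 (via fail)
[17] read 'b'  n1⇒n1 (via fail)
[18] read 'a'  n1⇒n4 (via fail)  ** P1@[18:18]
[19] read 'b'  n4⇒n1 (via fail)
[20] read 'd'  n1⇒n2
[21] read 'd'  n2⇒n9 (via fail)
[22] read 'c'  n9⇒n10
[23] read 'c'  n10⇒n5 (via fail)
[24] read 'd'  n5⇒n6  ** P2@[23:24]
[25] read 'a'  n6⇒n4 (via fail)  ** P1@[25:25]
[26] read 'c'  n4⇒n5 (via fail)
[27] read 'a'  n5⇒n12  ** P1@[27:27]
[28] read 'b'  n12⇒n1 (via fail)
[29] read 'a'  n1⇒n4 (via fail)  ** P1@[29:29]
[30] read 'a'  n4⇒n4 (via fail)  ** P1@[30:30]
[31] read 'c'  n4⇒n5 (via fail)
[32] read 'd'  n5⇒n6  ** P2@[31:32]
[33] read 'd'  n6⇒n7
[34] read 'c'  n7⇒n8  ** P3@[31:34]
[35] read 'd'  n8⇒n11 (via fail)  ** P2@[34:35],P4@[33:35]
[36] read 'c'  n11⇒n10 (via fail)
[37] read 'b'  n10⇒n16 (via fail)
[38] read 'c'  n16⇒n5 (via fail)
[39] read 'c'  n5⇒n5 (via fail)
[40] read 'd'  n5⇒n6  ** P2@[39:40]
[41] read 'd'  n6⇒n7
[42] read 'c'  n7⇒n8  ** P3@[39:42]
[43] read 'd'  n8⇒n11 (via fail)  ** P2@[42:43],P4@[41:43]
[44] read 'c'  n11⇒n10 (via fail)
[45] read 'd'  n10⇒n11  ** P2@[44:45],P4@[43:45]
[46] read 'c'  n11⇒n10 (via fail)
[47] read 'd'  n10⇒n11  ** P2@[46:47],P4@[45:47]
[48] read 'd'  n11⇒n7 (via fail)
[49] read 'b'  n7⇒n1 (via fail)
[50] read 'c'  n1⇒n5 (via fail)
[51] read 'd'  n5⇒n6  ** P2@[50:51]
[52] read 'd'  n6⇒n7
[53] read 'a'  n7⇒n4 (via fail)  ** P1@[53:53]
[54] read 'd'  n4⇒n9 (via fail)
[55] read 'c'  n9⇒n10
[56] read 'b'  n10⇒n16 (via fail)
[57] read 'd'  n16⇒n17
[58] read 'd'  n17⇒n18
[59] read 'd'  n18⇒n19
[60] read 'c'  n19⇒n20  ** P6@[55:60]
[61] read 'b'  n20⇒n16 (via fail)
[62] read 'a'  n16⇒n4 (via fail)  ** P1@[62:62]
[63] read 'd'  n4⇒n9 (via fail)
[64] read 'b'  n9⇒n1 (via fail)
[65] read 'b'  n1⇒n1 (via fail)
[66] read 'd'  n1⇒n2
[67] read 'c'  n2⇒n3  ** P0@[65:67]
[68] read 'c'  n3⇒n5 (via fail)
[69] read 'c'  n5⇒n5 (via fail)
[70] read 'b'  n5⇒n16
[71] read 'a'  n16⇒n4 (via fail)  ** P1@[71:71]
[72] read 'c'  n4⇒n5 (via fail)
[73] read 'a'  n5⇒n12  ** P1@[73:73]
[74] read 'c'  n12⇒n5 (via fail)
[75] read 'a'  n5⇒n12  ** P1@[75:75]

All matches (sorted): [[0,1],[7,6],[8,2],[8,4],[10,1],[13,5],[15,2],[18,1],[24,2],[25,1],[27,1],[29,1],[30,1],[32,2],[34,3],[35,2],[35,4],[40,2],[42,3],[43,2],[43,4],[45,2],[45,4],[47,2],[47,4],[51,2],[53,1],[60,6],[62,1],[67,0],[71,1],[73,1],[75,1]]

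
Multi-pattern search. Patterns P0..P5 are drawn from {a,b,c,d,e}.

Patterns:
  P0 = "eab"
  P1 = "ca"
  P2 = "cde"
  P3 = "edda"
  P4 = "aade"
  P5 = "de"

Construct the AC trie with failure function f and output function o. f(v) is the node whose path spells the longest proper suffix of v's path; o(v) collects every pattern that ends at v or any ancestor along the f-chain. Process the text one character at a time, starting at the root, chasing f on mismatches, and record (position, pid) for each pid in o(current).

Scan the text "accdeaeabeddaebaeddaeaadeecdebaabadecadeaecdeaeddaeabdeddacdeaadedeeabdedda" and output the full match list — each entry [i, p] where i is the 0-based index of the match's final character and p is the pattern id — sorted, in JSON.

Construct AC machine:
Trie nodes:
  n0 'ε': a→11 c→4 d→15 e→1
  n1 'e': a→2 d→8
  n2 'ea': b→3
  n3 'eab': ·  [P0 ends]
  n4 'c': a→5 d→6
  n5 'ca': ·  [P1 ends]
  n6 'cd': e→7
  n7 'cde': ·  [P2 ends]
  n8 'ed': d→9
  n9 'edd': a→10
  n10 'edda': ·  [P3 ends]
  n11 'a': a→12
  n12 'aa': d→13
  n13 'aad': e→14
  n14 'aade': ·  [P4 ends]
  n15 'd': e→16
  n16 'de': ·  [P5 ends]

Failure links (BFS by depth):
  fail(1) 'e': from fail(0)=0 chase 'e': 0 ⇒ 0;  out=∅∪out(0)=∅
  fail(4) 'c': from fail(0)=0 chase 'c': 0 ⇒ 0;  out=∅∪out(0)=∅
  fail(11) 'a': from fail(0)=0 chase 'a': 0 ⇒ 0;  out=∅∪out(0)=∅
  fail(15) 'd': from fail(0)=0 chase 'd': 0 ⇒ 0;  out=∅∪out(0)=∅
  fail(2) 'ea': from fail(1)=0 chase 'a': 0 ⇒ 11;  out=∅∪out(11)=∅
  fail(5) 'ca': from fail(4)=0 chase 'a': 0 ⇒ 11;  out={1}∪out(11)={1}
  fail(6) 'cd': from fail(4)=0 chase 'd': 0 ⇒ 15;  out=∅∪out(15)=∅
  fail(8) 'ed': from fail(1)=0 chase 'd': 0 ⇒ 15;  out=∅∪out(15)=∅
  fail(12) 'aa': from fail(11)=0 chase 'a': 0 ⇒ 11;  out=∅∪out(11)=∅
  fail(16) 'de': from fail(15)=0 chase 'e': 0 ⇒ 1;  out={5}∪out(1)={5}
  fail(3) 'eab': from fail(2)=11 chase 'b': 11→0 ⇒ 0;  out={0}∪out(0)={0}
  fail(7) 'cde': from fail(6)=15 chase 'e': 15 ⇒ 16;  out={2}∪out(16)={2,5}
  fail(9) 'edd': from fail(8)=15 chase 'd': 15→0 ⇒ 15;  out=∅∪out(15)=∅
  fail(13) 'aad': from fail(12)=11 chase 'd': 11→0 ⇒ 15;  out=∅∪out(15)=∅
  fail(10) 'edda': from fail(9)=15 chase 'a': 15→0 ⇒ 11;  out={3}∪out(11)={3}
  fail(14) 'aade': from fail(13)=15 chase 'e': 15 ⇒ 16;  out={4}∪out(16)={4,5}

Scan:
[0] read 'a'  n0⇒n11
[1] read 'c'  n11⇒n4 ·f
[2] read 'c'  n4⇒n4 ·f
[3] read 'd'  n4⇒n6
[4] read 'e'  n6⇒n7  → match P2@[2:4],P5@[3:4]
[5] read 'a'  n7⇒n2 ·f
[6] read 'e'  n2⇒n1 ·f
[7] read 'a'  n1⇒n2
[8] read 'b'  n2⇒n3  → match P0@[6:8]
[9] read 'e'  n3⇒n1 ·f
[10] read 'd'  n1⇒n8
[11] read 'd'  n8⇒n9
[12] read 'a'  n9⇒n10  → match P3@[9:12]
[13] read 'e'  n10⇒n1 ·f
[14] read 'b'  n1⇒n0 ·f
[15] read 'a'  n0⇒n11
[16] read 'e'  n11⇒n1 ·f
[17] read 'd'  n1⇒n8
[18] read 'd'  n8⇒n9
[19] read 'a'  n9⇒n10  → match P3@[16:19]
[20] read 'e'  n10⇒n1 ·f
[21] read 'a'  n1⇒n2
[22] read 'a'  n2⇒n12 ·f
[23] read 'd'  n12⇒n13
[24] read 'e'  n13⇒n14  → match P4@[21:24],P5@[23:24]
[25] read 'e'  n14⇒n1 ·f
[26] read 'c'  n1⇒n4 ·f
[27] read 'd'  n4⇒n6
[28] read 'e'  n6⇒n7  → match P2@[26:28],P5@[27:28]
[29] read 'b'  n7⇒n0 ·f
[30] read 'a'  n0⇒n11
[31] read 'a'  n11⇒n12
[32] read 'b'  n12⇒n0 ·f
[33] read 'a'  n0⇒n11
[34] read 'd'  n11⇒n15 ·f
[35] read 'e'  n15⇒n16  → match P5@[34:35]
[36] read 'c'  n16⇒n4 ·f
[37] read 'a'  n4⇒n5  → match P1@[36:37]
[38] read 'd'  n5⇒n15 ·f
[39] read 'e'  n15⇒n16  → match P5@[38:39]
[40] read 'a'  n16⇒n2 ·f
[41] read 'e'  n2⇒n1 ·f
[42] read 'c'  n1⇒n4 ·f
[43] read 'd'  n4⇒n6
[44] read 'e'  n6⇒n7  → match P2@[42:44],P5@[43:44]
[45] read 'a'  n7⇒n2 ·f
[46] read 'e'  n2⇒n1 ·f
[47] read 'd'  n1⇒n8
[48] read 'd'  n8⇒n9
[49] read 'a'  n9⇒n10  → match P3@[46:49]
[50] read 'e'  n10⇒n1 ·f
[51] read 'a'  n1⇒n2
[52] read 'b'  n2⇒n3  → match P0@[50:52]
[53] read 'd'  n3⇒n15 ·f
[54] read 'e'  n15⇒n16  → match P5@[53:54]
[55] read 'd'  n16⇒n8 ·f
[56] read 'd'  n8⇒n9
[57] read 'a'  n9⇒n10  → match P3@[54:57]
[58] read 'c'  n10⇒n4 ·f
[59] read 'd'  n4⇒n6
[60] read 'e'  n6⇒n7  → match P2@[58:60],P5@[59:60]
[61] read 'a'  n7⇒n2 ·f
[62] read 'a'  n2⇒n12 ·f
[63] read 'd'  n12⇒n13
[64] read 'e'  n13⇒n14  → match P4@[61:64],P5@[63:64]
[65] read 'd'  n14⇒n8 ·f
[66] read 'e'  n8⇒n16 ·f  → match P5@[65:66]
[67] read 'e'  n16⇒n1 ·f
[68] read 'a'  n1⇒n2
[69] read 'b'  n2⇒n3  → match P0@[67:69]
[70] read 'd'  n3⇒n15 ·f
[71] read 'e'  n15⇒n16  → match P5@[70:71]
[72] read 'd'  n16⇒n8 ·f
[73] read 'd'  n8⇒n9
[74] read 'a'  n9⇒n10  → match P3@[71:74]

Result: [[4,2],[4,5],[8,0],[12,3],[19,3],[24,4],[24,5],[28,2],[28,5],[35,5],[37,1],[39,5],[44,2],[44,5],[49,3],[52,0],[54,5],[57,3],[60,2],[60,5],[64,4],[64,5],[66,5],[69,0],[71,5],[74,3]]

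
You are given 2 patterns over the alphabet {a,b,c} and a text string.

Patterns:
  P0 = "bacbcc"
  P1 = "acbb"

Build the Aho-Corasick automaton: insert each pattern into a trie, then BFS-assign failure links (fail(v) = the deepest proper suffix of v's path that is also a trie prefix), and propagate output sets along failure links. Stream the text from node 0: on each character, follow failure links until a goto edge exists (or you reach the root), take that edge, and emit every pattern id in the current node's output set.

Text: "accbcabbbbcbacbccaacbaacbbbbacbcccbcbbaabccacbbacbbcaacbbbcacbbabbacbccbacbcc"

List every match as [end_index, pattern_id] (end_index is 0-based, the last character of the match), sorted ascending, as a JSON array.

Construct AC machine:
Trie nodes:
  n0 'ε': a→7 b→1
  n1 'b': a→2
  n2 'ba': c→3
  n3 'bac': b→4
  n4 'bacb': c→5
  n5 'bacbc': c→6
  n6 'bacbcc': ·  ←P0
  n7 'a': c→8
  n8 'ac': b→9
  n9 'acb': b→10
  n10 'acbb': ·  ←P1

BFS fail/out derivation:
  fail(1) 'b': from fail(0)=0 chase 'b': 0 ⇒ 0;  out=∅∪out(0)=∅
  fail(7) 'a': from fail(0)=0 chase 'a': 0 ⇒ 0;  out=∅∪out(0)=∅
  fail(2) 'ba': from fail(1)=0 chase 'a': 0 ⇒ 7;  out=∅∪out(7)=∅
  fail(8) 'ac': from fail(7)=0 chase 'c': 0 ⇒ 0;  out=∅∪out(0)=∅
  fail(3) 'bac': from fail(2)=7 chase 'c': 7 ⇒ 8;  out=∅∪out(8)=∅
  fail(9) 'acb': from fail(8)=0 chase 'b': 0 ⇒ 1;  out=∅∪out(1)=∅
  fail(4) 'bacb': from fail(3)=8 chase 'b': 8 ⇒ 9;  out=∅∪out(9)=∅
  fail(10) 'acbb': from fail(9)=1 chase 'b': 1→0 ⇒ 1;  out={1}∪out(1)={1}
  fail(5) 'bacbc': from fail(4)=9 chase 'c': 9→1→0 ⇒ 0;  out=∅∪out(0)=∅
  fail(6) 'bacbcc': from fail(5)=0 chase 'c': 0 ⇒ 0;  out={0}∪out(0)={0}

Run:
i=0 'a': node 0→7
i=1 'c': node 7→8
i=2 'c': node 8→0 ·f
i=3 'b': node 0→1
i=4 'c': node 1→0 ·f
i=5 'a': node 0→7
i=6 'b': node 7→1 ·f
i=7 'b': node 1→1 ·f
i=8 'b': node 1→1 ·f
i=9 'b': node 1→1 ·f
i=10 'c': node 1→0 ·f
i=11 'b': node 0→1
i=12 'a': node 1→2
i=13 'c': node 2→3
i=14 'b': node 3→4
i=15 'c': node 4→5
i=16 'c': node 5→6  ** P0@[11:16]
i=17 'a': node 6→7 ·f
i=18 'a': node 7→7 ·f
i=19 'c': node 7→8
i=20 'b': node 8→9
i=21 'a': node 9→2 ·f
i=22 'a': node 2→7 ·f
i=23 'c': node 7→8
i=24 'b': node 8→9
i=25 'b': node 9→10  ** P1@[22:25]
i=26 'b': node 10→1 ·f
i=27 'b': node 1→1 ·f
i=28 'a': node 1→2
i=29 'c': node 2→3
i=30 'b': node 3→4
i=31 'c': node 4→5
i=32 'c': node 5→6  ** P0@[27:32]
i=33 'c': node 6→0 ·f
i=34 'b': node 0→1
i=35 'c': node 1→0 ·f
i=36 'b': node 0→1
i=37 'b': node 1→1 ·f
i=38 'a': node 1→2
i=39 'a': node 2→7 ·f
i=40 'b': node 7→1 ·f
i=41 'c': node 1→0 ·f
i=42 'c': node 0→0
i=43 'a': node 0→7
i=44 'c': node 7→8
i=45 'b': node 8→9
i=46 'b': node 9→10  ** P1@[43:46]
i=47 'a': node 10→2 ·f
i=48 'c': node 2→3
i=49 'b': node 3→4
i=50 'b': node 4→10 ·f  ** P1@[47:50]
i=51 'c': node 10→0 ·f
i=52 'a': node 0→7
i=53 'a': node 7→7 ·f
i=54 'c': node 7→8
i=55 'b': node 8→9
i=56 'b': node 9→10  ** P1@[53:56]
i=57 'b': node 10→1 ·f
i=58 'c': node 1→0 ·f
i=59 'a': node 0→7
i=60 'c': node 7→8
i=61 'b': node 8→9
i=62 'b': node 9→10  ** P1@[59:62]
i=63 'a': node 10→2 ·f
i=64 'b': node 2→1 ·f
i=65 'b': node 1→1 ·f
i=66 'a': node 1→2
i=67 'c': node 2→3
i=68 'b': node 3→4
i=69 'c': node 4→5
i=70 'c': node 5→6  ** P0@[65:70]
i=71 'b': node 6→1 ·f
i=72 'a': node 1→2
i=73 'c': node 2→3
i=74 'b': node 3→4
i=75 'c': node 4→5
i=76 'c': node 5→6  ** P0@[71:76]

Result: [[16,0],[25,1],[32,0],[46,1],[50,1],[56,1],[62,1],[70,0],[76,0]]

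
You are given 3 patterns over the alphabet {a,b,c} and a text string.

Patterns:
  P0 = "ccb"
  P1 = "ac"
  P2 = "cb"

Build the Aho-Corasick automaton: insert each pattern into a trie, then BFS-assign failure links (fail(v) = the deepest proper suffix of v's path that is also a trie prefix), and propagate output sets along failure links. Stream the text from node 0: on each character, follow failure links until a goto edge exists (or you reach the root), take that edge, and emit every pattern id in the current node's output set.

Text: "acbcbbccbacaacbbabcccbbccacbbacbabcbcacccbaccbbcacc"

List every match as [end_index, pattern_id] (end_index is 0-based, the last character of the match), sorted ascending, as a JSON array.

Build:
Trie (insert patterns):
  0='ε' goto a→4 c→1
  1='c' goto b→6 c→2
  2='cc' goto b→3
  3='ccb' goto ·  ←P0
  4='a' goto c→5
  5='ac' goto ·  ←P1
  6='cb' goto ·  ←P2

Failure links (BFS by depth):
  n1('c'): parent n0 fail=0; on 'c' 0 → fail=0;  out ∅∪∅=∅
  n4('a'): parent n0 fail=0; on 'a' 0 → fail=0;  out ∅∪∅=∅
  n2('cc'): parent n1 fail=0; on 'c' 0 → fail=1;  out ∅∪∅=∅
  n5('ac'): parent n4 fail=0; on 'c' 0 → fail=1;  out {1}∪∅={1}
  n6('cb'): parent n1 fail=0; on 'b' 0 → fail=0;  out {2}∪∅={2}
  n3('ccb'): parent n2 fail=1; on 'b' 1 → fail=6;  out {0}∪{2}={0,2}

Scan:
i=0 'a': node 0→4
i=1 'c': node 4→5  ** P1@[0:1]
i=2 'b': node 5→6 (via fail)  ** P2@[1:2]
i=3 'c': node 6→1 (via fail)
i=4 'b': node 1→6  ** P2@[3:4]
i=5 'b': node 6→0 (via fail)
i=6 'c': node 0→1
i=7 'c': node 1→2
i=8 'b': node 2→3  ** P0@[6:8],P2@[7:8]
i=9 'a': node 3→4 (via fail)
i=10 'c': node 4→5  ** P1@[9:10]
i=11 'a': node 5→4 (via fail)
i=12 'a': node 4→4 (via fail)
i=13 'c': node 4→5  ** P1@[12:13]
i=14 'b': node 5→6 (via fail)  ** P2@[13:14]
i=15 'b': node 6→0 (via fail)
i=16 'a': node 0→4
i=17 'b': node 4→0 (via fail)
i=18 'c': node 0→1
i=19 'c': node 1→2
i=20 'c': node 2→2 (via fail)
i=21 'b': node 2→3  ** P0@[19:21],P2@[20:21]
i=22 'b': node 3→0 (via fail)
i=23 'c': node 0→1
i=24 'c': node 1→2
i=25 'a': node 2→4 (via fail)
i=26 'c': node 4→5  ** P1@[25:26]
i=27 'b': node 5→6 (via fail)  ** P2@[26:27]
i=28 'b': node 6→0 (via fail)
i=29 'a': node 0→4
i=30 'c': node 4→5  ** P1@[29:30]
i=31 'b': node 5→6 (via fail)  ** P2@[30:31]
i=32 'a': node 6→4 (via fail)
i=33 'b': node 4→0 (via fail)
i=34 'c': node 0→1
i=35 'b': node 1→6  ** P2@[34:35]
i=36 'c': node 6→1 (via fail)
i=37 'a': node 1→4 (via fail)
i=38 'c': node 4→5  ** P1@[37:38]
i=39 'c': node 5→2 (via fail)
i=40 'c': node 2→2 (via fail)
i=41 'b': node 2→3  ** P0@[39:41],P2@[40:41]
i=42 'a': node 3→4 (via fail)
i=43 'c': node 4→5  ** P1@[42:43]
i=44 'c': node 5→2 (via fail)
i=45 'b': node 2→3  ** P0@[43:45],P2@[44:45]
i=46 'b': node 3→0 (via fail)
i=47 'c': node 0→1
i=48 'a': node 1→4 (via fail)
i=49 'c': node 4→5  ** P1@[48:49]
i=50 'c': node 5→2 (via fail)

Matches: [[1,1],[2,2],[4,2],[8,0],[8,2],[10,1],[13,1],[14,2],[21,0],[21,2],[26,1],[27,2],[30,1],[31,2],[35,2],[38,1],[41,0],[41,2],[43,1],[45,0],[45,2],[49,1]]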